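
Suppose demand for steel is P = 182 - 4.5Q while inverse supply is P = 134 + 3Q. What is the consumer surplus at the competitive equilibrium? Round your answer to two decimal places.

Set 182 - 4.5Q = 134 + 3Q, which gives 48 = 7.5Q, so Q* = 6.4 and P* = 182 - 4.5(6.4) = 153.2.
Consumer surplus is the triangle under demand above P*: (1/2)(6.4)(182 - 153.2) = (1/2)(6.4)(28.8) = 92.16.

92.16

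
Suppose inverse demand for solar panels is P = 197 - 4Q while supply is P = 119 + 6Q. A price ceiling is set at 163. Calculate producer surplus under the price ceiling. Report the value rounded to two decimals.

Without the control, 197 - 4Q = 119 + 6Q so Q* = 7.8 and P* = 165.8.
At the ceiling price 163, quantity supplied is (163 - 119)/6 = 7.3333; supply is the short side, so Q = 7.3333 trades at P = 163.
PS is the triangle above supply below 163: (1/2)(7.3333)(163 - 119) = 161.3333.

161.33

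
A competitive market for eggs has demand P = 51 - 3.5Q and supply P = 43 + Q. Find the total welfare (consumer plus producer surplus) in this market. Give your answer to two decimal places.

Setting demand equal to supply, 8 = 4.5Q, so Q* = 1.7778 and P* = 44.7778.
CS = (1/2)(1.7778)(6.2222) = 5.5309 and PS = (1/2)(1.7778)(1.7778) = 1.5802, so total surplus = 7.1111.

7.11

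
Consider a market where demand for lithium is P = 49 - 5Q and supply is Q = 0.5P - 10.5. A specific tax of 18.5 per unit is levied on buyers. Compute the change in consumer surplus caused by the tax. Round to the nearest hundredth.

-35.40

Rewriting supply in inverse form: P = 21 + 2Q.
Pre-tax equilibrium: 49 - 5Q = 21 + 2Q gives Q* = 4, P* = 29.
With the tax, buyers' net willingness to pay falls by 18.5: (49 - 18.5) - 5Q = 21 + 2Q, so Q_t = 1.3571. Buyers pay P_b = 42.2143; sellers receive P_s = P_b - 18.5 = 23.7143.
Consumers lose the trapezoid between P* and P_b out to Q_t plus the triangle from Q_t to Q*: change in CS = 4.6046 - 40 = -35.3954.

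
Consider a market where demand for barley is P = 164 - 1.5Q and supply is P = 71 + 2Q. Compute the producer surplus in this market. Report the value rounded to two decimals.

Equilibrium: 164 - 1.5Q = 71 + 2Q, so Q* = 26.5714 and P* = 124.1429.
The supply curve's price intercept is 71, so PS = (1/2)(Q*)(P* - 71) = (1/2)(26.5714)(53.1429) = 706.0408.

706.04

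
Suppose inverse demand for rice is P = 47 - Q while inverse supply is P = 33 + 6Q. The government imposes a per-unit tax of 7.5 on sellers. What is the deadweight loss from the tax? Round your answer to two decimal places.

Pre-tax equilibrium: 47 - Q = 33 + 6Q gives Q* = 2, P* = 45.
A tax on sellers shifts supply up by 7.5: 47 - Q = 33 + 6Q + 7.5, so Q_t = 0.9286. Buyers pay P_b = 46.0714; sellers receive P_s = P_b - 7.5 = 38.5714.
Deadweight loss is the triangle between the curves from Q_t to Q*: (1/2)(2 - 0.9286)(7.5) = 4.0179.

4.02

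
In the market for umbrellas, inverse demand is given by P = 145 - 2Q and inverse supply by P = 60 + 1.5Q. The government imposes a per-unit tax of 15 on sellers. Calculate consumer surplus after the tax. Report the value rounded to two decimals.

400.00

Pre-tax equilibrium: 145 - 2Q = 60 + 1.5Q gives Q* = 24.2857, P* = 96.4286.
A tax on sellers shifts supply up by 15: 145 - 2Q = 60 + 1.5Q + 15, so Q_t = 20. Buyers pay P_b = 105; sellers receive P_s = P_b - 15 = 90.
Consumer surplus is the triangle under demand above P_b: (1/2)(20)(145 - 105) = 400.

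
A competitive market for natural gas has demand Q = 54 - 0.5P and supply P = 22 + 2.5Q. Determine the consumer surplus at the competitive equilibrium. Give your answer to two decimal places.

Rewriting demand in inverse form: P = 108 - 2Q.
Set 108 - 2Q = 22 + 2.5Q, which gives 86 = 4.5Q, so Q* = 19.1111 and P* = 108 - 2(19.1111) = 69.7778.
The demand choke price is 108, so CS = (1/2)(Q*)(108 - P*) = (1/2)(19.1111)(38.2222) = 365.2346.

365.23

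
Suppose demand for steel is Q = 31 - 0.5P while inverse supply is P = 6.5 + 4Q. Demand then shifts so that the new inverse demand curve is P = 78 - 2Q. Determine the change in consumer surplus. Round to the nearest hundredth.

56.44

Rewriting demand in inverse form: P = 62 - 2Q.
Initial equilibrium: Q_0 = 9.25, P_0 = 43.5; CS_0 = (1/2)(9.25)(18.5) = 85.5625, PS_0 = (1/2)(9.25)(37) = 171.125.
New equilibrium: 78 - 2Q = 6.5 + 4Q gives Q_1 = 11.9167, P_1 = 54.1667; CS_1 = 142.0069, PS_1 = 284.0139.
Change in consumer surplus = 142.0069 - 85.5625 = 56.4444.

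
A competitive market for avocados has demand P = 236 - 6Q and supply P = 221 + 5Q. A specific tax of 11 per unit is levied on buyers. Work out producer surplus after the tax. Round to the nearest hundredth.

Pre-tax equilibrium: 236 - 6Q = 221 + 5Q gives Q* = 1.3636, P* = 227.8182.
With the tax, buyers' net willingness to pay falls by 11: (236 - 11) - 6Q = 221 + 5Q, so Q_t = 0.3636. Buyers pay P_b = 233.8182; sellers receive P_s = P_b - 11 = 222.8182.
Producer surplus is the triangle above supply below P_s: (1/2)(0.3636)(222.8182 - 221) = 0.3306.

0.33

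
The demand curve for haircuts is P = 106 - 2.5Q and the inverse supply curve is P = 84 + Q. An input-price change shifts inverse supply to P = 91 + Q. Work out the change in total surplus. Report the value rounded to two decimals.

Initial equilibrium: Q_0 = 6.2857, P_0 = 90.2857; CS_0 = (1/2)(6.2857)(15.7143) = 49.3878, PS_0 = (1/2)(6.2857)(6.2857) = 19.7551.
New equilibrium: 106 - 2.5Q = 91 + Q gives Q_1 = 4.2857, P_1 = 95.2857; CS_1 = 22.9592, PS_1 = 9.1837.
Change in total surplus = (22.9592 + 9.1837) - (49.3878 + 19.7551) = -37.

-37.00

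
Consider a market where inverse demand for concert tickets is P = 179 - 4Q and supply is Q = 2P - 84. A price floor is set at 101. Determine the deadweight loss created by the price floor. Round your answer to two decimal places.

Rewriting supply in inverse form: P = 42 + 0.5Q.
Free-market equilibrium: 179 - 4Q = 42 + 0.5Q gives Q* = 30.4444, P* = 57.2222.
At P = 101, buyers demand (179 - 101)/4 = 19.5 while sellers would supply more, so the quantity traded is 19.5 at price 101.
At Q = 19.5 the demand price is 101 and the supply price is 51.75. Deadweight loss is the triangle between the curves from 19.5 to 30.4444: (1/2)(101 - 51.75)(30.4444 - 19.5) = 269.5069.

269.51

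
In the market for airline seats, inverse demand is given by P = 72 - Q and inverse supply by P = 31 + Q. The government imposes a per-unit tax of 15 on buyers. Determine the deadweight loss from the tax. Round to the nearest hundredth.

Without the tax, 72 - Q = 31 + Q so Q* = 20.5 and P* = 51.5.
A tax on buyers shifts demand down by 15: (72 - 15) - Q = 31 + Q, so Q_t = 13. Buyers pay P_b = 59; sellers receive P_s = P_b - 15 = 44.
Deadweight loss is the triangle between the curves from Q_t to Q*: (1/2)(20.5 - 13)(15) = 56.25.

56.25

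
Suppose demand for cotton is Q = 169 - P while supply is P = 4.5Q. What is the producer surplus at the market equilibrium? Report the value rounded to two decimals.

Rewriting demand in inverse form: P = 169 - Q.
Setting demand equal to supply, 169 = 5.5Q, so Q* = 30.7273 and P* = 138.2727.
PS is the area between P* and the supply curve from 0 to Q*: (1/2)(30.7273)(138.2727) = 2124.3719.

2124.37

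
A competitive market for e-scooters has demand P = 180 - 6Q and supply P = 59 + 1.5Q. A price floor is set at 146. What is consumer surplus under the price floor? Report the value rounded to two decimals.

96.33

Free-market equilibrium: 180 - 6Q = 59 + 1.5Q gives Q* = 16.1333, P* = 83.2.
At the floor price 146, quantity demanded is (180 - 146)/6 = 5.6667; demand is the short side, so Q = 5.6667 trades at P = 146.
CS is the triangle under demand above 146: (1/2)(5.6667)(180 - 146) = 96.3333.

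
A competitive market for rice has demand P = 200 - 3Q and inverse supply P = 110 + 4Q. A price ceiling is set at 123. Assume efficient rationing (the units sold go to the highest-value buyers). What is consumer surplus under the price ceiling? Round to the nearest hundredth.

234.41

Without the control, 200 - 3Q = 110 + 4Q so Q* = 12.8571 and P* = 161.4286.
At the ceiling price 123, quantity supplied is (123 - 110)/4 = 3.25; supply is the short side, so Q = 3.25 trades at P = 123.
The demand price at Q = 3.25 is 190.25. CS is the trapezoid between demand and 123 over [0, 3.25]: (1/2)[(200 - 123) + (190.25 - 123)](3.25) = 234.4062.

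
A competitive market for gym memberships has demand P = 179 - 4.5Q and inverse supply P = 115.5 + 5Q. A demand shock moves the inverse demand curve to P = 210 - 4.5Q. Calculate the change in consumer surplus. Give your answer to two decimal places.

122.11

Initial equilibrium: Q_0 = 6.6842, P_0 = 148.9211; CS_0 = (1/2)(6.6842)(30.0789) = 100.527, PS_0 = (1/2)(6.6842)(33.4211) = 111.6967.
New equilibrium: 210 - 4.5Q = 115.5 + 5Q gives Q_1 = 9.9474, P_1 = 165.2368; CS_1 = 222.6378, PS_1 = 247.3753.
Change in consumer surplus = 222.6378 - 100.527 = 122.1108.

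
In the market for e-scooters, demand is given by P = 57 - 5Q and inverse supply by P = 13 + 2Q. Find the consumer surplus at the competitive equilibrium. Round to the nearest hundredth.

98.78

Set 57 - 5Q = 13 + 2Q, which gives 44 = 7Q, so Q* = 6.2857 and P* = 57 - 5(6.2857) = 25.5714.
Consumer surplus is the triangle under demand above P*: (1/2)(6.2857)(57 - 25.5714) = (1/2)(6.2857)(31.4286) = 98.7755.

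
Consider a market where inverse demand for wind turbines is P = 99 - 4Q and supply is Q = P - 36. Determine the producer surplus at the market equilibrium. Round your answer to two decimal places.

Rewriting supply in inverse form: P = 36 + Q.
Setting demand equal to supply, 63 = 5Q, so Q* = 12.6 and P* = 48.6.
PS is the area between P* and the supply curve from 0 to Q*: (1/2)(12.6)(12.6) = 79.38.

79.38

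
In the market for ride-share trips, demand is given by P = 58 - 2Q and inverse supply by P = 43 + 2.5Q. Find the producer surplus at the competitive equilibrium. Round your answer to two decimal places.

Setting demand equal to supply, 15 = 4.5Q, so Q* = 3.3333 and P* = 51.3333.
The supply curve's price intercept is 43, so PS = (1/2)(Q*)(P* - 43) = (1/2)(3.3333)(8.3333) = 13.8889.

13.89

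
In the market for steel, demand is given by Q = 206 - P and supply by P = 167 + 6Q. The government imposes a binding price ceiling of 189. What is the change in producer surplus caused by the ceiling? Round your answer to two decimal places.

-52.79

Rewriting demand in inverse form: P = 206 - Q.
Free-market equilibrium: 206 - Q = 167 + 6Q gives Q* = 5.5714, P* = 200.4286.
At P = 189, sellers supply (189 - 167)/6 = 3.6667 while buyers want more, so the quantity traded is 3.6667 at price 189.
PS goes from (1/2)(5.5714)(33.4286) = 93.1224 to 40.3333 (computed as (189 - 167)(3.6667) - (1/2)(6)(3.6667)^2), a change of -52.7891.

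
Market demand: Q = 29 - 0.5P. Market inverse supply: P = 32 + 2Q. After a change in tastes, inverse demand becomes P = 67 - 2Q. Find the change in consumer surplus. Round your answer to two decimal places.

Rewriting demand in inverse form: P = 58 - 2Q.
Initial equilibrium: Q_0 = 6.5, P_0 = 45; CS_0 = (1/2)(6.5)(13) = 42.25, PS_0 = (1/2)(6.5)(13) = 42.25.
New equilibrium: 67 - 2Q = 32 + 2Q gives Q_1 = 8.75, P_1 = 49.5; CS_1 = 76.5625, PS_1 = 76.5625.
Change in consumer surplus = 76.5625 - 42.25 = 34.3125.

34.31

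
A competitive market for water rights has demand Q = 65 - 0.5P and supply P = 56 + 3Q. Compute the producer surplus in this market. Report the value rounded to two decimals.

328.56

Rewriting demand in inverse form: P = 130 - 2Q.
Set 130 - 2Q = 56 + 3Q, which gives 74 = 5Q, so Q* = 14.8 and P* = 130 - 2(14.8) = 100.4.
The supply curve's price intercept is 56, so PS = (1/2)(Q*)(P* - 56) = (1/2)(14.8)(44.4) = 328.56.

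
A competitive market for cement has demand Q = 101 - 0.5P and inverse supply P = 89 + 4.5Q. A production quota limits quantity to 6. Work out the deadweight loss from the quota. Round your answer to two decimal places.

Rewriting demand in inverse form: P = 202 - 2Q.
Without the quota, 202 - 2Q = 89 + 4.5Q gives Q* = 17.3846.
At Q = 6 the demand price is 202 - 2(6) = 190 and the supply price is 89 + 4.5(6) = 116.
DWL = (1/2)(gap between curves at 6) x (Q* - 6) = (1/2)(74)(11.3846) = 421.2308.

421.23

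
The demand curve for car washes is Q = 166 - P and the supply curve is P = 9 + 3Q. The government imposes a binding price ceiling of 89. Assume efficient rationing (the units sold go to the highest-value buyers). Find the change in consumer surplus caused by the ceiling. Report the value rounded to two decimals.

Rewriting demand in inverse form: P = 166 - Q.
Free-market equilibrium: 166 - Q = 9 + 3Q gives Q* = 39.25, P* = 126.75.
At the ceiling price 89, quantity supplied is (89 - 9)/3 = 26.6667; supply is the short side, so Q = 26.6667 trades at P = 89.
CS goes from (1/2)(39.25)(39.25) = 770.2812 to 1697.7778 (computed as (166 - 89)(26.6667) - (1/2)(1)(26.6667)^2), a change of 927.4965.

927.50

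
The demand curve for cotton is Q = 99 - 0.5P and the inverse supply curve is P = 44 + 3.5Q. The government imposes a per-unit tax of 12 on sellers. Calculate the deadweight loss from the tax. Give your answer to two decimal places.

13.09

Rewriting demand in inverse form: P = 198 - 2Q.
Without the tax, 198 - 2Q = 44 + 3.5Q so Q* = 28 and P* = 142.
A tax on sellers shifts supply up by 12: 198 - 2Q = 44 + 3.5Q + 12, so Q_t = 25.8182. Buyers pay P_b = 146.3636; sellers receive P_s = P_b - 12 = 134.3636.
The welfare triangle lost has base Q* - Q_t = 2.1818 and height t = 12, so DWL = (1/2)(2.1818)(12) = 13.0909.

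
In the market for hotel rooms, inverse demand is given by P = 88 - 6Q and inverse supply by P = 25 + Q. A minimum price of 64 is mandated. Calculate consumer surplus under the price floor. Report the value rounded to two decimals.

Without the control, 88 - 6Q = 25 + Q so Q* = 9 and P* = 34.
At P = 64, buyers demand (88 - 64)/6 = 4 while sellers would supply more, so the quantity traded is 4 at price 64.
CS is the triangle under demand above 64: (1/2)(4)(88 - 64) = 48.

48.00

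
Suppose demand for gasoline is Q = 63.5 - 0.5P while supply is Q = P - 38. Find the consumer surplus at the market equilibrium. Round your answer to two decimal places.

Rewriting demand in inverse form: P = 127 - 2Q.
Rewriting supply in inverse form: P = 38 + Q.
Setting demand equal to supply, 89 = 3Q, so Q* = 29.6667 and P* = 67.6667.
The demand choke price is 127, so CS = (1/2)(Q*)(127 - P*) = (1/2)(29.6667)(59.3333) = 880.1111.

880.11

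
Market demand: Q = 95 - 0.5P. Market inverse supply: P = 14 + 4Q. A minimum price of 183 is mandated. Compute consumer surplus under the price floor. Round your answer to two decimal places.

Rewriting demand in inverse form: P = 190 - 2Q.
Without the control, 190 - 2Q = 14 + 4Q so Q* = 29.3333 and P* = 131.3333.
At the floor price 183, quantity demanded is (190 - 183)/2 = 3.5; demand is the short side, so Q = 3.5 trades at P = 183.
CS is the triangle under demand above 183: (1/2)(3.5)(190 - 183) = 12.25.

12.25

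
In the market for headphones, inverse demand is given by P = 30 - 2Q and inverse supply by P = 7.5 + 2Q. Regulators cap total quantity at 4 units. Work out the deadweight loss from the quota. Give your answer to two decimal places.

Unrestricted equilibrium: Q* = (30 - 7.5)/(2 + 2) = 5.625.
At Q = 4 the demand price is 30 - 2(4) = 22 and the supply price is 7.5 + 2(4) = 15.5.
Deadweight loss is the triangle between the curves from 4 to 5.625: (1/2)(22 - 15.5)(5.625 - 4) = 5.2812.

5.28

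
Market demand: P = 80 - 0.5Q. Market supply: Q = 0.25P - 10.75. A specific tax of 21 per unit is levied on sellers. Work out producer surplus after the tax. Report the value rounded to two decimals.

25.28

Rewriting supply in inverse form: P = 43 + 4Q.
Pre-tax equilibrium: 80 - 0.5Q = 43 + 4Q gives Q* = 8.2222, P* = 75.8889.
A tax on sellers shifts supply up by 21: 80 - 0.5Q = 43 + 4Q + 21, so Q_t = 3.5556. Buyers pay P_b = 78.2222; sellers receive P_s = P_b - 21 = 57.2222.
Producer surplus is the triangle above supply below P_s: (1/2)(3.5556)(57.2222 - 43) = 25.284.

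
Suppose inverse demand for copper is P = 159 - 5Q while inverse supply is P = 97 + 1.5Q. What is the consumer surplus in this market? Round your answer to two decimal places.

Set 159 - 5Q = 97 + 1.5Q, which gives 62 = 6.5Q, so Q* = 9.5385 and P* = 159 - 5(9.5385) = 111.3077.
Consumer surplus is the triangle under demand above P*: (1/2)(9.5385)(159 - 111.3077) = (1/2)(9.5385)(47.6923) = 227.4556.

227.46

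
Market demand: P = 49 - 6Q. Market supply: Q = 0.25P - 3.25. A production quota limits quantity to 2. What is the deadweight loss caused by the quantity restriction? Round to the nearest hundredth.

Rewriting supply in inverse form: P = 13 + 4Q.
Unrestricted equilibrium: Q* = (49 - 13)/(6 + 4) = 3.6.
At Q = 2 the demand price is 49 - 6(2) = 37 and the supply price is 13 + 4(2) = 21.
DWL = (1/2)(gap between curves at 2) x (Q* - 2) = (1/2)(16)(1.6) = 12.8.

12.80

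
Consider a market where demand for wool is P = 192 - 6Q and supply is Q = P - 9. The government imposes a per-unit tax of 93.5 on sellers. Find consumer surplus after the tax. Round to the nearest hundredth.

490.42

Rewriting supply in inverse form: P = 9 + Q.
Without the tax, 192 - 6Q = 9 + Q so Q* = 26.1429 and P* = 35.1429.
A tax on sellers shifts supply up by 93.5: 192 - 6Q = 9 + Q + 93.5, so Q_t = 12.7857. Buyers pay P_b = 115.2857; sellers receive P_s = P_b - 93.5 = 21.7857.
Consumer surplus is the triangle under demand above P_b: (1/2)(12.7857)(192 - 115.2857) = 490.4235.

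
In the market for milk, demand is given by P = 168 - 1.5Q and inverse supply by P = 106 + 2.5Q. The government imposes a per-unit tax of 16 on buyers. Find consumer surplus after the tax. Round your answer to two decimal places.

Pre-tax equilibrium: 168 - 1.5Q = 106 + 2.5Q gives Q* = 15.5, P* = 144.75.
A tax on buyers shifts demand down by 16: (168 - 16) - 1.5Q = 106 + 2.5Q, so Q_t = 11.5. Buyers pay P_b = 150.75; sellers receive P_s = P_b - 16 = 134.75.
CS = (1/2)(Q_t)(168 - P_b) = (1/2)(11.5)(17.25) = 99.1875.

99.19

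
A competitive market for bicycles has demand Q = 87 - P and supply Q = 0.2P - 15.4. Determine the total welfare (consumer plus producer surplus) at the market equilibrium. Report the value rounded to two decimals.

Rewriting demand in inverse form: P = 87 - Q.
Rewriting supply in inverse form: P = 77 + 5Q.
Equilibrium: 87 - Q = 77 + 5Q, so Q* = 1.6667 and P* = 85.3333.
CS = (1/2)(1.6667)(1.6667) = 1.3889 and PS = (1/2)(1.6667)(8.3333) = 6.9444, so total surplus = 8.3333.

8.33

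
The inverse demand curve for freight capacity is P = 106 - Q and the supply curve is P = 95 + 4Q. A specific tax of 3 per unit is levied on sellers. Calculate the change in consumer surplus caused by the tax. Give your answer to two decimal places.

-1.14

Without the tax, 106 - Q = 95 + 4Q so Q* = 2.2 and P* = 103.8.
With the tax, sellers need 3 more per unit: 106 - Q = 95 + 4Q + 3, so Q_t = 1.6. Buyers pay P_b = 104.4; sellers receive P_s = P_b - 3 = 101.4.
Consumers lose the trapezoid between P* and P_b out to Q_t plus the triangle from Q_t to Q*: change in CS = 1.28 - 2.42 = -1.14.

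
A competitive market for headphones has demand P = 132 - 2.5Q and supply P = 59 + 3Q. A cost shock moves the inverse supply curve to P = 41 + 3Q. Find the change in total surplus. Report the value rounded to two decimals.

268.36

Initial equilibrium: Q_0 = 13.2727, P_0 = 98.8182; CS_0 = (1/2)(13.2727)(33.1818) = 220.2066, PS_0 = (1/2)(13.2727)(39.8182) = 264.2479.
New equilibrium: 132 - 2.5Q = 41 + 3Q gives Q_1 = 16.5455, P_1 = 90.6364; CS_1 = 342.1901, PS_1 = 410.6281.
Change in total surplus = (342.1901 + 410.6281) - (220.2066 + 264.2479) = 268.3636.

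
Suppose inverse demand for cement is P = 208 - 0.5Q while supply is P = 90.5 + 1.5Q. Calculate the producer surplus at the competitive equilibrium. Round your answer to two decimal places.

Set 208 - 0.5Q = 90.5 + 1.5Q, which gives 117.5 = 2Q, so Q* = 58.75 and P* = 208 - 0.5(58.75) = 178.625.
PS is the area between P* and the supply curve from 0 to Q*: (1/2)(58.75)(88.125) = 2588.6719.

2588.67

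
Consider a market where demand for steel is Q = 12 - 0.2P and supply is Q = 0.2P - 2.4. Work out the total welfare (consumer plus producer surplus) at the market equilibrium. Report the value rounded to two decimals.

115.20

Rewriting demand in inverse form: P = 60 - 5Q.
Rewriting supply in inverse form: P = 12 + 5Q.
Setting demand equal to supply, 48 = 10Q, so Q* = 4.8 and P* = 36.
Total surplus is the full triangle between the curves from 0 to Q*: (1/2)(4.8)(60 - 12) = 115.2.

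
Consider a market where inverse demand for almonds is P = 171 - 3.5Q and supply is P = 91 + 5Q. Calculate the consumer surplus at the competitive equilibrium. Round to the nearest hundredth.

155.02

Equilibrium: 171 - 3.5Q = 91 + 5Q, so Q* = 9.4118 and P* = 138.0588.
Consumer surplus is the triangle under demand above P*: (1/2)(9.4118)(171 - 138.0588) = (1/2)(9.4118)(32.9412) = 155.0173.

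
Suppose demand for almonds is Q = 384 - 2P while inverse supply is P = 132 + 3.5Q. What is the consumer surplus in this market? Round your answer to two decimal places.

Rewriting demand in inverse form: P = 192 - 0.5Q.
Setting demand equal to supply, 60 = 4Q, so Q* = 15 and P* = 184.5.
The demand choke price is 192, so CS = (1/2)(Q*)(192 - P*) = (1/2)(15)(7.5) = 56.25.

56.25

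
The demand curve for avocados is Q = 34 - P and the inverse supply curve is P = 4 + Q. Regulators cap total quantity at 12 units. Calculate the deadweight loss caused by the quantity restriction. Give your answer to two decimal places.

9.00

Rewriting demand in inverse form: P = 34 - Q.
Without the quota, 34 - Q = 4 + Q gives Q* = 15.
At Q = 12 the demand price is 34 - (12) = 22 and the supply price is 4 + (12) = 16.
DWL = (1/2)(gap between curves at 12) x (Q* - 12) = (1/2)(6)(3) = 9.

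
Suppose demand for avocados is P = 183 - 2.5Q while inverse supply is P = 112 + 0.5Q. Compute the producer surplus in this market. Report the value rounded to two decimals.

140.03

Equilibrium: 183 - 2.5Q = 112 + 0.5Q, so Q* = 23.6667 and P* = 123.8333.
PS is the area between P* and the supply curve from 0 to Q*: (1/2)(23.6667)(11.8333) = 140.0278.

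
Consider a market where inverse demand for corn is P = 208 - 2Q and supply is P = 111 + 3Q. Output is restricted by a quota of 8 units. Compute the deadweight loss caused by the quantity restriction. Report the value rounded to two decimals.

324.90

Unrestricted equilibrium: Q* = (208 - 111)/(2 + 3) = 19.4.
At Q = 8 the demand price is 208 - 2(8) = 192 and the supply price is 111 + 3(8) = 135.
Deadweight loss is the triangle between the curves from 8 to 19.4: (1/2)(192 - 135)(19.4 - 8) = 324.9.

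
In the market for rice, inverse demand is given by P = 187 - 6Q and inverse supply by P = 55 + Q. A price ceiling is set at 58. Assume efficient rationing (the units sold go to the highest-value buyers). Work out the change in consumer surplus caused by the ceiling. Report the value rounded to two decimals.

-706.78

Without the control, 187 - 6Q = 55 + Q so Q* = 18.8571 and P* = 73.8571.
At the ceiling price 58, quantity supplied is (58 - 55)/1 = 3; supply is the short side, so Q = 3 trades at P = 58.
CS goes from (1/2)(18.8571)(113.1429) = 1066.7755 to 360 (computed as (187 - 58)(3) - (1/2)(6)(3)^2), a change of -706.7755.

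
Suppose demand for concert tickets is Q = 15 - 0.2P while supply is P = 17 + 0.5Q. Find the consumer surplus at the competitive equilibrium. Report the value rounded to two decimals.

278.02

Rewriting demand in inverse form: P = 75 - 5Q.
Equilibrium: 75 - 5Q = 17 + 0.5Q, so Q* = 10.5455 and P* = 22.2727.
The demand choke price is 75, so CS = (1/2)(Q*)(75 - P*) = (1/2)(10.5455)(52.7273) = 278.0165.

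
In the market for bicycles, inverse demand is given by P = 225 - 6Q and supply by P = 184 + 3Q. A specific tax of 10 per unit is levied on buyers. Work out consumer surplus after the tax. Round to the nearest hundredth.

35.59

Without the tax, 225 - 6Q = 184 + 3Q so Q* = 4.5556 and P* = 197.6667.
A tax on buyers shifts demand down by 10: (225 - 10) - 6Q = 184 + 3Q, so Q_t = 3.4444. Buyers pay P_b = 204.3333; sellers receive P_s = P_b - 10 = 194.3333.
Consumer surplus is the triangle under demand above P_b: (1/2)(3.4444)(225 - 204.3333) = 35.5926.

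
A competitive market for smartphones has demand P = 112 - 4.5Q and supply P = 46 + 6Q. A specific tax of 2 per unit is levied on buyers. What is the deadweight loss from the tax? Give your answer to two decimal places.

0.19

Without the tax, 112 - 4.5Q = 46 + 6Q so Q* = 6.2857 and P* = 83.7143.
A tax on buyers shifts demand down by 2: (112 - 2) - 4.5Q = 46 + 6Q, so Q_t = 6.0952. Buyers pay P_b = 84.5714; sellers receive P_s = P_b - 2 = 82.5714.
The welfare triangle lost has base Q* - Q_t = 0.1905 and height t = 2, so DWL = (1/2)(0.1905)(2) = 0.1905.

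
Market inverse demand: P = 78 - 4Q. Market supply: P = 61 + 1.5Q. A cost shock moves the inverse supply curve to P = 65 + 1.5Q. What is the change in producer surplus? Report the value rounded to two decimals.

-2.98

Initial equilibrium: Q_0 = 3.0909, P_0 = 65.6364; CS_0 = (1/2)(3.0909)(12.3636) = 19.1074, PS_0 = (1/2)(3.0909)(4.6364) = 7.1653.
New equilibrium: 78 - 4Q = 65 + 1.5Q gives Q_1 = 2.3636, P_1 = 68.5455; CS_1 = 11.1736, PS_1 = 4.1901.
Change in producer surplus = 4.1901 - 7.1653 = -2.9752.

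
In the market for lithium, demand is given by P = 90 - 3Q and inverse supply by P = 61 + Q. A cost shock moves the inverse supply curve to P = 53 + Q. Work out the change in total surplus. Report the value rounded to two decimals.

Initial equilibrium: Q_0 = 7.25, P_0 = 68.25; CS_0 = (1/2)(7.25)(21.75) = 78.8438, PS_0 = (1/2)(7.25)(7.25) = 26.2812.
New equilibrium: 90 - 3Q = 53 + Q gives Q_1 = 9.25, P_1 = 62.25; CS_1 = 128.3438, PS_1 = 42.7812.
Change in total surplus = (128.3438 + 42.7812) - (78.8438 + 26.2812) = 66.

66.00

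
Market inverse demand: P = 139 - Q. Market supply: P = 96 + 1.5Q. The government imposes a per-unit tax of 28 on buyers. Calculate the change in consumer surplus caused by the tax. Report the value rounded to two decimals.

-129.92

Without the tax, 139 - Q = 96 + 1.5Q so Q* = 17.2 and P* = 121.8.
A tax on buyers shifts demand down by 28: (139 - 28) - Q = 96 + 1.5Q, so Q_t = 6. Buyers pay P_b = 133; sellers receive P_s = P_b - 28 = 105.
Consumers lose the trapezoid between P* and P_b out to Q_t plus the triangle from Q_t to Q*: change in CS = 18 - 147.92 = -129.92.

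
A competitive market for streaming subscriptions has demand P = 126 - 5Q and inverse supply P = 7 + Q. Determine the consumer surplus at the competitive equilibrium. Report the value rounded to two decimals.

Equilibrium: 126 - 5Q = 7 + Q, so Q* = 19.8333 and P* = 26.8333.
Consumer surplus is the triangle under demand above P*: (1/2)(19.8333)(126 - 26.8333) = (1/2)(19.8333)(99.1667) = 983.4028.

983.40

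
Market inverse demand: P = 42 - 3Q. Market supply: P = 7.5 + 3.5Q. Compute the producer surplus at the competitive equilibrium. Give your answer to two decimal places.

Equilibrium: 42 - 3Q = 7.5 + 3.5Q, so Q* = 5.3077 and P* = 26.0769.
The supply curve's price intercept is 7.5, so PS = (1/2)(Q*)(P* - 7.5) = (1/2)(5.3077)(18.5769) = 49.3003.

49.30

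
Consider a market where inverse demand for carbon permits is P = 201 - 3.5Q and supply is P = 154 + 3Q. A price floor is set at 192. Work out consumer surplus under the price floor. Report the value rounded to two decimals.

Without the control, 201 - 3.5Q = 154 + 3Q so Q* = 7.2308 and P* = 175.6923.
At P = 192, buyers demand (201 - 192)/3.5 = 2.5714 while sellers would supply more, so the quantity traded is 2.5714 at price 192.
CS is the triangle under demand above 192: (1/2)(2.5714)(201 - 192) = 11.5714.

11.57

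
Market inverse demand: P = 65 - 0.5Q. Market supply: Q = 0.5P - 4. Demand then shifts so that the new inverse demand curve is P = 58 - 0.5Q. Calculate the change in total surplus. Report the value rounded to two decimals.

-149.80

Rewriting supply in inverse form: P = 8 + 2Q.
Initial equilibrium: Q_0 = 22.8, P_0 = 53.6; CS_0 = (1/2)(22.8)(11.4) = 129.96, PS_0 = (1/2)(22.8)(45.6) = 519.84.
New equilibrium: 58 - 0.5Q = 8 + 2Q gives Q_1 = 20, P_1 = 48; CS_1 = 100, PS_1 = 400.
Change in total surplus = (100 + 400) - (129.96 + 519.84) = -149.8.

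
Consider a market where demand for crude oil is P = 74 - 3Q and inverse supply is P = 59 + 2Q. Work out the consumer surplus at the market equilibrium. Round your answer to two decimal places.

Setting demand equal to supply, 15 = 5Q, so Q* = 3 and P* = 65.
CS is the area between the demand curve and P* from 0 to Q*: (1/2)(3)(9) = 13.5.

13.50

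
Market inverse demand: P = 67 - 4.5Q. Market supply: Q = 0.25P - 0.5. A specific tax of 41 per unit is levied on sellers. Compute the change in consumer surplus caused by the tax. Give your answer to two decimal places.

Rewriting supply in inverse form: P = 2 + 4Q.
Without the tax, 67 - 4.5Q = 2 + 4Q so Q* = 7.6471 and P* = 32.5882.
With the tax, sellers need 41 more per unit: 67 - 4.5Q = 2 + 4Q + 41, so Q_t = 2.8235. Buyers pay P_b = 54.2941; sellers receive P_s = P_b - 41 = 13.2941.
Consumers lose the trapezoid between P* and P_b out to Q_t plus the triangle from Q_t to Q*: change in CS = 17.9377 - 131.5744 = -113.6367.

-113.64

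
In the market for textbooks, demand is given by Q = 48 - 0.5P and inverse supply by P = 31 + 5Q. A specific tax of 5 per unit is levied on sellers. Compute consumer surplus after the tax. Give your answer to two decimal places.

73.47

Rewriting demand in inverse form: P = 96 - 2Q.
Pre-tax equilibrium: 96 - 2Q = 31 + 5Q gives Q* = 9.2857, P* = 77.4286.
A tax on sellers shifts supply up by 5: 96 - 2Q = 31 + 5Q + 5, so Q_t = 8.5714. Buyers pay P_b = 78.8571; sellers receive P_s = P_b - 5 = 73.8571.
CS = (1/2)(Q_t)(96 - P_b) = (1/2)(8.5714)(17.1429) = 73.4694.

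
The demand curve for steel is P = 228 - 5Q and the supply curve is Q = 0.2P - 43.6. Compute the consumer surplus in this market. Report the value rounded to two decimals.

Rewriting supply in inverse form: P = 218 + 5Q.
Set 228 - 5Q = 218 + 5Q, which gives 10 = 10Q, so Q* = 1 and P* = 228 - 5(1) = 223.
CS is the area between the demand curve and P* from 0 to Q*: (1/2)(1)(5) = 2.5.

2.50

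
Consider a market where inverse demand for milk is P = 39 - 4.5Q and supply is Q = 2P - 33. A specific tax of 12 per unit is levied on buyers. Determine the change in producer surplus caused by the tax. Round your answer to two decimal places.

Rewriting supply in inverse form: P = 16.5 + 0.5Q.
Pre-tax equilibrium: 39 - 4.5Q = 16.5 + 0.5Q gives Q* = 4.5, P* = 18.75.
A tax on buyers shifts demand down by 12: (39 - 12) - 4.5Q = 16.5 + 0.5Q, so Q_t = 2.1. Buyers pay P_b = 29.55; sellers receive P_s = P_b - 12 = 17.55.
PS falls from (1/2)(4.5)(2.25) = 5.0625 to (1/2)(2.1)(1.05) = 1.1025, a change of -3.96.

-3.96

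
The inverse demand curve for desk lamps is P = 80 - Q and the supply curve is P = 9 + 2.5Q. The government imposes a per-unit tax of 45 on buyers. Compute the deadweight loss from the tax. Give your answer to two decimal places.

289.29

Without the tax, 80 - Q = 9 + 2.5Q so Q* = 20.2857 and P* = 59.7143.
With the tax, buyers' net willingness to pay falls by 45: (80 - 45) - Q = 9 + 2.5Q, so Q_t = 7.4286. Buyers pay P_b = 72.5714; sellers receive P_s = P_b - 45 = 27.5714.
Deadweight loss is the triangle between the curves from Q_t to Q*: (1/2)(20.2857 - 7.4286)(45) = 289.2857.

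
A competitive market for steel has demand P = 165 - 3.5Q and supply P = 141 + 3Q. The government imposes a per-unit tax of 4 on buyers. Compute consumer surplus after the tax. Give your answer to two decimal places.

Without the tax, 165 - 3.5Q = 141 + 3Q so Q* = 3.6923 and P* = 152.0769.
With the tax, buyers' net willingness to pay falls by 4: (165 - 4) - 3.5Q = 141 + 3Q, so Q_t = 3.0769. Buyers pay P_b = 154.2308; sellers receive P_s = P_b - 4 = 150.2308.
CS = (1/2)(Q_t)(165 - P_b) = (1/2)(3.0769)(10.7692) = 16.568.

16.57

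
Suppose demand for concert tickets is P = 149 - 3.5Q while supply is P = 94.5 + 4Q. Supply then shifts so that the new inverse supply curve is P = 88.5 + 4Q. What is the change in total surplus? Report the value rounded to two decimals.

46.00

Initial equilibrium: Q_0 = 7.2667, P_0 = 123.5667; CS_0 = (1/2)(7.2667)(25.4333) = 92.4078, PS_0 = (1/2)(7.2667)(29.0667) = 105.6089.
New equilibrium: 149 - 3.5Q = 88.5 + 4Q gives Q_1 = 8.0667, P_1 = 120.7667; CS_1 = 113.8744, PS_1 = 130.1422.
Change in total surplus = (113.8744 + 130.1422) - (92.4078 + 105.6089) = 46.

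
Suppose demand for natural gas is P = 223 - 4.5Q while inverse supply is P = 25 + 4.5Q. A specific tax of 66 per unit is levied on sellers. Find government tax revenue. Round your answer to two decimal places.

Without the tax, 223 - 4.5Q = 25 + 4.5Q so Q* = 22 and P* = 124.
A tax on sellers shifts supply up by 66: 223 - 4.5Q = 25 + 4.5Q + 66, so Q_t = 14.6667. Buyers pay P_b = 157; sellers receive P_s = P_b - 66 = 91.
Tax revenue = t x Q_t = 66 x 14.6667 = 968.

968.00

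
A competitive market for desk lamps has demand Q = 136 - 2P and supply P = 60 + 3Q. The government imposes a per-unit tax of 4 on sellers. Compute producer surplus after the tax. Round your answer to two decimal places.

1.96

Rewriting demand in inverse form: P = 68 - 0.5Q.
Without the tax, 68 - 0.5Q = 60 + 3Q so Q* = 2.2857 and P* = 66.8571.
A tax on sellers shifts supply up by 4: 68 - 0.5Q = 60 + 3Q + 4, so Q_t = 1.1429. Buyers pay P_b = 67.4286; sellers receive P_s = P_b - 4 = 63.4286.
Producer surplus is the triangle above supply below P_s: (1/2)(1.1429)(63.4286 - 60) = 1.9592.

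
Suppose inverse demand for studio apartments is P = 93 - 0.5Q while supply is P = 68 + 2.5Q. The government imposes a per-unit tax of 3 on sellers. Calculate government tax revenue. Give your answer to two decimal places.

22.00

Without the tax, 93 - 0.5Q = 68 + 2.5Q so Q* = 8.3333 and P* = 88.8333.
A tax on sellers shifts supply up by 3: 93 - 0.5Q = 68 + 2.5Q + 3, so Q_t = 7.3333. Buyers pay P_b = 89.3333; sellers receive P_s = P_b - 3 = 86.3333.
Tax revenue = t x Q_t = 3 x 7.3333 = 22.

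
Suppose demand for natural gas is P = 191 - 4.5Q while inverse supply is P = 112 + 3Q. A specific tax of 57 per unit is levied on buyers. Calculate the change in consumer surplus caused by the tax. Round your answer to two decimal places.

-230.28

Without the tax, 191 - 4.5Q = 112 + 3Q so Q* = 10.5333 and P* = 143.6.
With the tax, buyers' net willingness to pay falls by 57: (191 - 57) - 4.5Q = 112 + 3Q, so Q_t = 2.9333. Buyers pay P_b = 177.8; sellers receive P_s = P_b - 57 = 120.8.
CS falls from (1/2)(10.5333)(47.4) = 249.64 to (1/2)(2.9333)(13.2) = 19.36, a change of -230.28.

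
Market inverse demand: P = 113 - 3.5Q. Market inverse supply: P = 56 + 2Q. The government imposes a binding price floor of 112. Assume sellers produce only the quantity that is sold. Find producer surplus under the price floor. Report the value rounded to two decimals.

Free-market equilibrium: 113 - 3.5Q = 56 + 2Q gives Q* = 10.3636, P* = 76.7273.
At the floor price 112, quantity demanded is (113 - 112)/3.5 = 0.2857; demand is the short side, so Q = 0.2857 trades at P = 112.
The supply price at Q = 0.2857 is 56.5714. PS is the trapezoid between 112 and supply over [0, 0.2857]: (1/2)[(112 - 56) + (112 - 56.5714)](0.2857) = 15.9184.

15.92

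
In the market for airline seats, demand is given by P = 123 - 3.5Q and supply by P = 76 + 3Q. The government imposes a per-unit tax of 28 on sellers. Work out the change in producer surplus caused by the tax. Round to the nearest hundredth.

Without the tax, 123 - 3.5Q = 76 + 3Q so Q* = 7.2308 and P* = 97.6923.
With the tax, sellers need 28 more per unit: 123 - 3.5Q = 76 + 3Q + 28, so Q_t = 2.9231. Buyers pay P_b = 112.7692; sellers receive P_s = P_b - 28 = 84.7692.
Producers lose the trapezoid between P_s and P* out to Q_t plus the triangle from Q_t to Q*: change in PS = 12.8166 - 78.426 = -65.6095.

-65.61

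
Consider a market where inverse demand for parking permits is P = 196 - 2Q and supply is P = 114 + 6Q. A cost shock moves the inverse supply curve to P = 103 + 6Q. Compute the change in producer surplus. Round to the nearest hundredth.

90.23

Initial equilibrium: Q_0 = 10.25, P_0 = 175.5; CS_0 = (1/2)(10.25)(20.5) = 105.0625, PS_0 = (1/2)(10.25)(61.5) = 315.1875.
New equilibrium: 196 - 2Q = 103 + 6Q gives Q_1 = 11.625, P_1 = 172.75; CS_1 = 135.1406, PS_1 = 405.4219.
Change in producer surplus = 405.4219 - 315.1875 = 90.2344.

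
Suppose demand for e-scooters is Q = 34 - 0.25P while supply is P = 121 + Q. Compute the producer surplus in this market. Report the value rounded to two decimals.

4.50

Rewriting demand in inverse form: P = 136 - 4Q.
Equilibrium: 136 - 4Q = 121 + Q, so Q* = 3 and P* = 124.
Producer surplus is the triangle above supply below P*: (1/2)(3)(124 - 121) = (1/2)(3)(3) = 4.5.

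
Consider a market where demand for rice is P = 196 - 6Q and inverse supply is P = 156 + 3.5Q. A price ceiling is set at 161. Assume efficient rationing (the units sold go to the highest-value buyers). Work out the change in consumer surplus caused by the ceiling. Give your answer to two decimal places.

Without the control, 196 - 6Q = 156 + 3.5Q so Q* = 4.2105 and P* = 170.7368.
At the ceiling price 161, quantity supplied is (161 - 156)/3.5 = 1.4286; supply is the short side, so Q = 1.4286 trades at P = 161.
CS goes from (1/2)(4.2105)(25.2632) = 53.1856 to 43.8776 (computed as (196 - 161)(1.4286) - (1/2)(6)(1.4286)^2), a change of -9.308.

-9.31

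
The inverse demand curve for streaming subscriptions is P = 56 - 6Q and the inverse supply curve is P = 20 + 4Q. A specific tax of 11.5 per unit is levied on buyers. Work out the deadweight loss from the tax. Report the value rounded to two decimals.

6.61

Without the tax, 56 - 6Q = 20 + 4Q so Q* = 3.6 and P* = 34.4.
A tax on buyers shifts demand down by 11.5: (56 - 11.5) - 6Q = 20 + 4Q, so Q_t = 2.45. Buyers pay P_b = 41.3; sellers receive P_s = P_b - 11.5 = 29.8.
Deadweight loss is the triangle between the curves from Q_t to Q*: (1/2)(3.6 - 2.45)(11.5) = 6.6125.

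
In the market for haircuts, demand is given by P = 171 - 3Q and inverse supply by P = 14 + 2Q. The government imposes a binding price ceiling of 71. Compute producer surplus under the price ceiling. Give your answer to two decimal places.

Free-market equilibrium: 171 - 3Q = 14 + 2Q gives Q* = 31.4, P* = 76.8.
At P = 71, sellers supply (71 - 14)/2 = 28.5 while buyers want more, so the quantity traded is 28.5 at price 71.
PS is the triangle above supply below 71: (1/2)(28.5)(71 - 14) = 812.25.

812.25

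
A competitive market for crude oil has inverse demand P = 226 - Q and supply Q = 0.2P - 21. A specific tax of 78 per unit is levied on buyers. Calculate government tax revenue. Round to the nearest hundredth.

559.00

Rewriting supply in inverse form: P = 105 + 5Q.
Pre-tax equilibrium: 226 - Q = 105 + 5Q gives Q* = 20.1667, P* = 205.8333.
A tax on buyers shifts demand down by 78: (226 - 78) - Q = 105 + 5Q, so Q_t = 7.1667. Buyers pay P_b = 218.8333; sellers receive P_s = P_b - 78 = 140.8333.
Tax revenue = t x Q_t = 78 x 7.1667 = 559.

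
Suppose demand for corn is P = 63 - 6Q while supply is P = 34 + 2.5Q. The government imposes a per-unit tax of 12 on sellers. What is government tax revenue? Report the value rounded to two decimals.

24.00

Without the tax, 63 - 6Q = 34 + 2.5Q so Q* = 3.4118 and P* = 42.5294.
With the tax, sellers need 12 more per unit: 63 - 6Q = 34 + 2.5Q + 12, so Q_t = 2. Buyers pay P_b = 51; sellers receive P_s = P_b - 12 = 39.
Revenue is the tax times quantity traded: 12 x 2 = 24.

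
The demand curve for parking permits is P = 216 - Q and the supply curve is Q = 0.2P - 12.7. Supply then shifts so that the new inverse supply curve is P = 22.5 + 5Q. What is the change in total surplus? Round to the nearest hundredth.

1182.17

Rewriting supply in inverse form: P = 63.5 + 5Q.
Initial equilibrium: Q_0 = 25.4167, P_0 = 190.5833; CS_0 = (1/2)(25.4167)(25.4167) = 323.0035, PS_0 = (1/2)(25.4167)(127.0833) = 1615.0174.
New equilibrium: 216 - Q = 22.5 + 5Q gives Q_1 = 32.25, P_1 = 183.75; CS_1 = 520.0312, PS_1 = 2600.1562.
Change in total surplus = (520.0312 + 2600.1562) - (323.0035 + 1615.0174) = 1182.1667.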